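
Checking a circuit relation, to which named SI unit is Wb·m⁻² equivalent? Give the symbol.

Wb = V·s (flux: a volt is a weber per second),
    = kg·m²·s⁻²·A⁻¹.
Combining: Wb·m⁻² = (kg·m²·s⁻²·A⁻¹) · m⁻² = kg·s⁻²·A⁻¹.
kg·s⁻²·A⁻¹ is the base-SI form of the tesla.

T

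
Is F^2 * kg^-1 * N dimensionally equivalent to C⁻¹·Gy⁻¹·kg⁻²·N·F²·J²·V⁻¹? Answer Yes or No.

Left side:
  F = C/V (capacitance = charge per voltage),
      = A·s/(kg·m²·s⁻³·A⁻¹) (substituting C and V),
      = kg⁻¹·m⁻²·s⁴·A².
  So F² = kg⁻²·m⁻⁴·s⁸·A⁴.
  N = kg·m/s² = kg·m·s⁻² (force = mass × acceleration).
  Combining: F²·kg⁻¹·N = (kg⁻²·m⁻⁴·s⁸·A⁴) · kg⁻¹ · (kg·m·s⁻²) = kg⁻²·m⁻³·s⁶·A⁴.
Right side:
  C = A·s = s·A (charge = current × time).
  So C⁻¹ = s⁻¹·A⁻¹.
  Gy = J/kg (absorbed dose = energy per mass),
      = m²·s⁻².
  So Gy⁻¹ = m⁻²·s².
  N = kg·m/s² = kg·m·s⁻² (force = mass × acceleration).
  F = C/V (capacitance = charge per voltage),
      = A·s/(kg·m²·s⁻³·A⁻¹) (substituting C and V),
      = kg⁻¹·m⁻²·s⁴·A².
  So F² = kg⁻²·m⁻⁴·s⁸·A⁴.
  J = N·m (work = force × distance),
      = kg·m²·s⁻².
  So J² = kg²·m⁴·s⁻⁴.
  V = W/A (potential = power per current),
      = kg·m²·s⁻³·A⁻¹.
  So V⁻¹ = kg⁻¹·m⁻²·s³·A.
  Combining: C⁻¹·Gy⁻¹·kg⁻²·N·F²·J²·V⁻¹ = (s⁻¹·A⁻¹) · (m⁻²·s²) · kg⁻² · (kg·m·s⁻²) · (kg⁻²·m⁻⁴·s⁸·A⁴) · (kg²·m⁴·s⁻⁴) · (kg⁻¹·m⁻²·s³·A) = kg⁻²·m⁻³·s⁶·A⁴.
Both reduce to kg⁻²·m⁻³·s⁶·A⁴.

Yes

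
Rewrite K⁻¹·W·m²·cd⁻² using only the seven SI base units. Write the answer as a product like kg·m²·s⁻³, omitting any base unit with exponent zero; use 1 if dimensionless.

W = kg·m²·s⁻³.
Combining: K⁻¹·W·m²·cd⁻² = K⁻¹ · (kg·m²·s⁻³) · m² · cd⁻² = kg·m⁴·s⁻³·K⁻¹·cd⁻².

kg·m⁴·s⁻³·K⁻¹·cd⁻²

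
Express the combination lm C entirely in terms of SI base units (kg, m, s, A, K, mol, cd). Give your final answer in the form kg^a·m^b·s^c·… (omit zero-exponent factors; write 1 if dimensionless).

lm = cd.
C = s·A.
Combining: lm·C = cd · (s·A) = s·A·cd.

s·A·cd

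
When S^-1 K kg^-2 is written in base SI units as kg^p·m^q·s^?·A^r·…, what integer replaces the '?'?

-3

S = 1/Ω (conductance is reciprocal resistance),
    = kg⁻¹·m⁻²·s³·A².
So S⁻¹ = kg·m²·s⁻³·A⁻².
Combining: S⁻¹·K·kg⁻² = (kg·m²·s⁻³·A⁻²) · K · kg⁻² = kg⁻¹·m²·s⁻³·A⁻²·K.
The exponent of s is -3.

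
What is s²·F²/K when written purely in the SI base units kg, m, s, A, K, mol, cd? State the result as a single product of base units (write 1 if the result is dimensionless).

kg⁻²·m⁻⁴·s¹⁰·A⁴·K⁻¹

F = kg⁻¹·m⁻²·s⁴·A².
So F² = kg⁻²·m⁻⁴·s⁸·A⁴.
Combining: K⁻¹·s²·F² = K⁻¹ · s² · (kg⁻²·m⁻⁴·s⁸·A⁴) = kg⁻²·m⁻⁴·s¹⁰·A⁴·K⁻¹.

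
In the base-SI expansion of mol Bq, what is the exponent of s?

-1

Bq = s⁻¹.
Combining: mol·Bq = mol · s⁻¹ = s⁻¹·mol.
The exponent of s is -1.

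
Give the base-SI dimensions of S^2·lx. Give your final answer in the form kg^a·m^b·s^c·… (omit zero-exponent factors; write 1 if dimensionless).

S = 1/Ω (conductance is reciprocal resistance),
    = kg⁻¹·m⁻²·s³·A².
So S² = kg⁻²·m⁻⁴·s⁶·A⁴.
lx = lm/m² (illuminance = luminous flux per area),
    = m⁻²·cd.
Combining: S²·lx = (kg⁻²·m⁻⁴·s⁶·A⁴) · (m⁻²·cd) = kg⁻²·m⁻⁶·s⁶·A⁴·cd.

kg⁻²·m⁻⁶·s⁶·A⁴·cd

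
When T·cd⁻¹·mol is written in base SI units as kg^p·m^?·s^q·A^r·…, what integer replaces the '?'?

T = Wb/m² (flux density = flux per area),
    = kg·s⁻²·A⁻¹.
Combining: T·cd⁻¹·mol = (kg·s⁻²·A⁻¹) · cd⁻¹ · mol = kg·s⁻²·A⁻¹·mol·cd⁻¹.
The exponent of m is 0.

0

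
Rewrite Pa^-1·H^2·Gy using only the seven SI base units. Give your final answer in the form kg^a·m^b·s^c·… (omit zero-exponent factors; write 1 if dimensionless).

kg·m⁷·s⁻⁴·A⁻⁴

Pa = N/m² (pressure = force per area),
    = kg·m⁻¹·s⁻².
So Pa⁻¹ = kg⁻¹·m·s².
H = Wb/A (inductance = flux per current),
    = kg·m²·s⁻²·A⁻².
So H² = kg²·m⁴·s⁻⁴·A⁻⁴.
Gy = J/kg (absorbed dose = energy per mass),
    = m²·s⁻².
Combining: Pa⁻¹·H²·Gy = (kg⁻¹·m·s²) · (kg²·m⁴·s⁻⁴·A⁻⁴) · (m²·s⁻²) = kg·m⁷·s⁻⁴·A⁻⁴.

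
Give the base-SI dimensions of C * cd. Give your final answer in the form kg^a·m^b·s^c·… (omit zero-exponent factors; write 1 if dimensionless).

s·A·cd

C = s·A.
Combining: C·cd = (s·A) · cd = s·A·cd.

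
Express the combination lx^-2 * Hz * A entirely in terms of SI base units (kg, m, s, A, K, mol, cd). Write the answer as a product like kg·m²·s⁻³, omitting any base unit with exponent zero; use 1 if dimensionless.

m⁴·s⁻¹·A·cd⁻²

lx = lm/m² (illuminance = luminous flux per area),
    = m⁻²·cd.
So lx⁻² = m⁴·cd⁻².
Hz = 1/s = s⁻¹ (frequency is cycles per second).
Combining: lx⁻²·Hz·A = (m⁴·cd⁻²) · s⁻¹ · A = m⁴·s⁻¹·A·cd⁻².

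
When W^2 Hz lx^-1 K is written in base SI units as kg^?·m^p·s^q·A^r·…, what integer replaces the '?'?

2

W = J/s (power = energy per time),
    = kg·m²·s⁻³.
So W² = kg²·m⁴·s⁻⁶.
Hz = 1/s = s⁻¹ (frequency is cycles per second).
lx = lm/m² (illuminance = luminous flux per area),
    = m⁻²·cd.
So lx⁻¹ = m²·cd⁻¹.
Combining: W²·Hz·lx⁻¹·K = (kg²·m⁴·s⁻⁶) · s⁻¹ · (m²·cd⁻¹) · K = kg²·m⁶·s⁻⁷·K·cd⁻¹.
The exponent of kg is 2.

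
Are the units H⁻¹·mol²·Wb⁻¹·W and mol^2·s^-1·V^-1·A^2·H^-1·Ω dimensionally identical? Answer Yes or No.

Left side:
  H = Wb/A (inductance = flux per current),
      = kg·m²·s⁻²·A⁻².
  So H⁻¹ = kg⁻¹·m⁻²·s²·A².
  Wb = V·s (flux: a volt is a weber per second),
      = kg·m²·s⁻²·A⁻¹.
  So Wb⁻¹ = kg⁻¹·m⁻²·s²·A.
  W = J/s (power = energy per time),
      = kg·m²·s⁻³.
  Combining: H⁻¹·mol²·Wb⁻¹·W = (kg⁻¹·m⁻²·s²·A²) · mol² · (kg⁻¹·m⁻²·s²·A) · (kg·m²·s⁻³) = kg⁻¹·m⁻²·s·A³·mol².
Right side:
  V = kg·m²·s⁻³·A⁻¹.
  So V⁻¹ = kg⁻¹·m⁻²·s³·A.
  H = kg·m²·s⁻²·A⁻².
  So H⁻¹ = kg⁻¹·m⁻²·s²·A².
  Ω = kg·m²·s⁻³·A⁻².
  Combining: mol²·s⁻¹·V⁻¹·A²·H⁻¹·Ω = mol² · s⁻¹ · (kg⁻¹·m⁻²·s³·A) · A² · (kg⁻¹·m⁻²·s²·A²) · (kg·m²·s⁻³·A⁻²) = kg⁻¹·m⁻²·s·A³·mol².
Both reduce to kg⁻¹·m⁻²·s·A³·mol².

Yes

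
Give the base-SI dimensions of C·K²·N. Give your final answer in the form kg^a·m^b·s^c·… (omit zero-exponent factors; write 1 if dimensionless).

kg·m·s⁻¹·A·K²

C = A·s = s·A (charge = current × time).
N = kg·m/s² = kg·m·s⁻² (force = mass × acceleration).
Combining: C·K²·N = (s·A) · K² · (kg·m·s⁻²) = kg·m·s⁻¹·A·K².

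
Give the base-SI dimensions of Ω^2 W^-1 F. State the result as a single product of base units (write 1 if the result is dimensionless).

Ω = V/A (resistance = voltage per current),
    = kg·m²·s⁻³·A⁻².
So Ω² = kg²·m⁴·s⁻⁶·A⁻⁴.
W = J/s (power = energy per time),
    = kg·m²·s⁻³.
So W⁻¹ = kg⁻¹·m⁻²·s³.
F = C/V (capacitance = charge per voltage),
    = A·s/(kg·m²·s⁻³·A⁻¹) (substituting C and V),
    = kg⁻¹·m⁻²·s⁴·A².
Combining: Ω²·W⁻¹·F = (kg²·m⁴·s⁻⁶·A⁻⁴) · (kg⁻¹·m⁻²·s³) · (kg⁻¹·m⁻²·s⁴·A²) = s·A⁻².

s·A⁻²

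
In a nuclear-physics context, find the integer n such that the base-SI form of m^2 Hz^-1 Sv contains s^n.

-1

Hz = s⁻¹.
So Hz⁻¹ = s.
Sv = m²·s⁻².
Combining: m²·Hz⁻¹·Sv = m² · s · (m²·s⁻²) = m⁴·s⁻¹.
The exponent of s is -1.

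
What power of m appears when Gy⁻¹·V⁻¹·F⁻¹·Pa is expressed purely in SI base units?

Gy = J/kg (absorbed dose = energy per mass),
    = m²·s⁻².
So Gy⁻¹ = m⁻²·s².
V = W/A (potential = power per current),
    = kg·m²·s⁻³·A⁻¹.
So V⁻¹ = kg⁻¹·m⁻²·s³·A.
F = C/V (capacitance = charge per voltage),
    = A·s/(kg·m²·s⁻³·A⁻¹) (substituting C and V),
    = kg⁻¹·m⁻²·s⁴·A².
So F⁻¹ = kg·m²·s⁻⁴·A⁻².
Pa = N/m² (pressure = force per area),
    = kg·m⁻¹·s⁻².
Combining: Gy⁻¹·V⁻¹·F⁻¹·Pa = (m⁻²·s²) · (kg⁻¹·m⁻²·s³·A) · (kg·m²·s⁻⁴·A⁻²) · (kg·m⁻¹·s⁻²) = kg·m⁻³·s⁻¹·A⁻¹.
The exponent of m is -3.

-3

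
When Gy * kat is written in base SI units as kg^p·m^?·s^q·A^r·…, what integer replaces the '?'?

Gy = J/kg (absorbed dose = energy per mass),
    = m²·s⁻².
kat = mol/s = s⁻¹·mol (catalytic activity).
Combining: Gy·kat = (m²·s⁻²) · (s⁻¹·mol) = m²·s⁻³·mol.
The exponent of m is 2.

2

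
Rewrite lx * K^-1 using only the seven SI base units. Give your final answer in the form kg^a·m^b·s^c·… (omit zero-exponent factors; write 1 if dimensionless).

lx = lm/m² (illuminance = luminous flux per area),
    = m⁻²·cd.
Combining: lx·K⁻¹ = (m⁻²·cd) · K⁻¹ = m⁻²·K⁻¹·cd.

m⁻²·K⁻¹·cd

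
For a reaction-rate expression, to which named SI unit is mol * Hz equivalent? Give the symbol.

Hz = s⁻¹.
Combining: mol·Hz = mol · s⁻¹ = s⁻¹·mol.
s⁻¹·mol is the base-SI form of the katal.

kat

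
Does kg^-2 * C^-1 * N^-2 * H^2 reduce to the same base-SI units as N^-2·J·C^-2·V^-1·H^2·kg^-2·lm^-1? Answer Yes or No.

No

Left side:
  C = A·s = s·A (charge = current × time).
  So C⁻¹ = s⁻¹·A⁻¹.
  N = kg·m/s² = kg·m·s⁻² (force = mass × acceleration).
  So N⁻² = kg⁻²·m⁻²·s⁴.
  H = Wb/A (inductance = flux per current),
      = kg·m²·s⁻²·A⁻².
  So H² = kg²·m⁴·s⁻⁴·A⁻⁴.
  Combining: kg⁻²·C⁻¹·N⁻²·H² = kg⁻² · (s⁻¹·A⁻¹) · (kg⁻²·m⁻²·s⁴) · (kg²·m⁴·s⁻⁴·A⁻⁴) = kg⁻²·m²·s⁻¹·A⁻⁵.
Right side:
  N = kg·m/s² = kg·m·s⁻² (force = mass × acceleration).
  So N⁻² = kg⁻²·m⁻²·s⁴.
  J = N·m (work = force × distance),
      = kg·m²·s⁻².
  C = A·s = s·A (charge = current × time).
  So C⁻² = s⁻²·A⁻².
  V = W/A (potential = power per current),
      = kg·m²·s⁻³·A⁻¹.
  So V⁻¹ = kg⁻¹·m⁻²·s³·A.
  H = Wb/A (inductance = flux per current),
      = kg·m²·s⁻²·A⁻².
  So H² = kg²·m⁴·s⁻⁴·A⁻⁴.
  lm = cd·sr = cd (luminous flux; sr is dimensionless).
  So lm⁻¹ = cd⁻¹.
  Combining: N⁻²·J·C⁻²·V⁻¹·H²·kg⁻²·lm⁻¹ = (kg⁻²·m⁻²·s⁴) · (kg·m²·s⁻²) · (s⁻²·A⁻²) · (kg⁻¹·m⁻²·s³·A) · (kg²·m⁴·s⁻⁴·A⁻⁴) · kg⁻² · cd⁻¹ = kg⁻²·m²·s⁻¹·A⁻⁵·cd⁻¹.
Left is kg⁻²·m²·s⁻¹·A⁻⁵; right is kg⁻²·m²·s⁻¹·A⁻⁵·cd⁻¹ — different.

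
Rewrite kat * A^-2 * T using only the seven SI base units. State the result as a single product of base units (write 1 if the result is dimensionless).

kg·s⁻³·A⁻³·mol

kat = s⁻¹·mol.
T = kg·s⁻²·A⁻¹.
Combining: kat·A⁻²·T = (s⁻¹·mol) · A⁻² · (kg·s⁻²·A⁻¹) = kg·s⁻³·A⁻³·mol.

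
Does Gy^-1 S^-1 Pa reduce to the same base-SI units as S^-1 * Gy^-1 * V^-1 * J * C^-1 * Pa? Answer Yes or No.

Left side:
  Gy = J/kg (absorbed dose = energy per mass),
      = m²·s⁻².
  So Gy⁻¹ = m⁻²·s².
  S = 1/Ω (conductance is reciprocal resistance),
      = kg⁻¹·m⁻²·s³·A².
  So S⁻¹ = kg·m²·s⁻³·A⁻².
  Pa = N/m² (pressure = force per area),
      = kg·m⁻¹·s⁻².
  Combining: Gy⁻¹·S⁻¹·Pa = (m⁻²·s²) · (kg·m²·s⁻³·A⁻²) · (kg·m⁻¹·s⁻²) = kg²·m⁻¹·s⁻³·A⁻².
Right side:
  S = kg⁻¹·m⁻²·s³·A².
  So S⁻¹ = kg·m²·s⁻³·A⁻².
  Gy = m²·s⁻².
  So Gy⁻¹ = m⁻²·s².
  V = kg·m²·s⁻³·A⁻¹.
  So V⁻¹ = kg⁻¹·m⁻²·s³·A.
  J = kg·m²·s⁻².
  C = s·A.
  So C⁻¹ = s⁻¹·A⁻¹.
  Pa = kg·m⁻¹·s⁻².
  Combining: S⁻¹·Gy⁻¹·V⁻¹·J·C⁻¹·Pa = (kg·m²·s⁻³·A⁻²) · (m⁻²·s²) · (kg⁻¹·m⁻²·s³·A) · (kg·m²·s⁻²) · (s⁻¹·A⁻¹) · (kg·m⁻¹·s⁻²) = kg²·m⁻¹·s⁻³·A⁻².
Both reduce to kg²·m⁻¹·s⁻³·A⁻².

Yes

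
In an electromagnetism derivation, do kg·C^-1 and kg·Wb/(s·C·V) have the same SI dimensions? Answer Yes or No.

Left side:
  C = A·s = s·A (charge = current × time).
  So C⁻¹ = s⁻¹·A⁻¹.
  Combining: kg·C⁻¹ = kg · (s⁻¹·A⁻¹) = kg·s⁻¹·A⁻¹.
Right side:
  C = s·A.
  So C⁻¹ = s⁻¹·A⁻¹.
  V = kg·m²·s⁻³·A⁻¹.
  So V⁻¹ = kg⁻¹·m⁻²·s³·A.
  Wb = kg·m²·s⁻²·A⁻¹.
  Combining: kg·s⁻¹·C⁻¹·V⁻¹·Wb = kg · s⁻¹ · (s⁻¹·A⁻¹) · (kg⁻¹·m⁻²·s³·A) · (kg·m²·s⁻²·A⁻¹) = kg·s⁻¹·A⁻¹.
Both reduce to kg·s⁻¹·A⁻¹.

Yes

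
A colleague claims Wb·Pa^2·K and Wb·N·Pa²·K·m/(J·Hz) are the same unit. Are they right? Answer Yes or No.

Left side:
  Wb = kg·m²·s⁻²·A⁻¹.
  Pa = kg·m⁻¹·s⁻².
  So Pa² = kg²·m⁻²·s⁻⁴.
  Combining: Wb·Pa²·K = (kg·m²·s⁻²·A⁻¹) · (kg²·m⁻²·s⁻⁴) · K = kg³·s⁻⁶·A⁻¹·K.
Right side:
  J = N·m (work = force × distance),
      = kg·m²·s⁻².
  So J⁻¹ = kg⁻¹·m⁻²·s².
  Hz = 1/s = s⁻¹ (frequency is cycles per second).
  So Hz⁻¹ = s.
  Wb = V·s (flux: a volt is a weber per second),
      = kg·m²·s⁻²·A⁻¹.
  N = kg·m/s² = kg·m·s⁻² (force = mass × acceleration).
  Pa = N/m² (pressure = force per area),
      = kg·m⁻¹·s⁻².
  So Pa² = kg²·m⁻²·s⁻⁴.
  Combining: J⁻¹·Hz⁻¹·Wb·N·Pa²·K·m = (kg⁻¹·m⁻²·s²) · s · (kg·m²·s⁻²·A⁻¹) · (kg·m·s⁻²) · (kg²·m⁻²·s⁻⁴) · K · m = kg³·s⁻⁵·A⁻¹·K.
Left is kg³·s⁻⁶·A⁻¹·K; right is kg³·s⁻⁵·A⁻¹·K — different.

No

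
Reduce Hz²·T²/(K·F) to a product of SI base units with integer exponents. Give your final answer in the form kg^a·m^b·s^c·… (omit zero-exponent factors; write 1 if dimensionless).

kg³·m²·s⁻¹⁰·A⁻⁴·K⁻¹

Hz = 1/s = s⁻¹ (frequency is cycles per second).
So Hz² = s⁻².
F = C/V (capacitance = charge per voltage),
    = A·s/(kg·m²·s⁻³·A⁻¹) (substituting C and V),
    = kg⁻¹·m⁻²·s⁴·A².
So F⁻¹ = kg·m²·s⁻⁴·A⁻².
T = Wb/m² (flux density = flux per area),
    = kg·s⁻²·A⁻¹.
So T² = kg²·s⁻⁴·A⁻².
Combining: Hz²·K⁻¹·F⁻¹·T² = s⁻² · K⁻¹ · (kg·m²·s⁻⁴·A⁻²) · (kg²·s⁻⁴·A⁻²) = kg³·m²·s⁻¹⁰·A⁻⁴·K⁻¹.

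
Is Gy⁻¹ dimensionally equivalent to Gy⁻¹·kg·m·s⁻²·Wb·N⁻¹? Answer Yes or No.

Left side:
  Gy = m²·s⁻².
  So Gy⁻¹ = m⁻²·s².
Right side:
  Gy = J/kg (absorbed dose = energy per mass),
      = m²·s⁻².
  So Gy⁻¹ = m⁻²·s².
  Wb = V·s (flux: a volt is a weber per second),
      = kg·m²·s⁻²·A⁻¹.
  N = kg·m/s² = kg·m·s⁻² (force = mass × acceleration).
  So N⁻¹ = kg⁻¹·m⁻¹·s².
  Combining: Gy⁻¹·kg·m·s⁻²·Wb·N⁻¹ = (m⁻²·s²) · kg · m · s⁻² · (kg·m²·s⁻²·A⁻¹) · (kg⁻¹·m⁻¹·s²) = kg·A⁻¹.
Left is m⁻²·s²; right is kg·A⁻¹ — different.

No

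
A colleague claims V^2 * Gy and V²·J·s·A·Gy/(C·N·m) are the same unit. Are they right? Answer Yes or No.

Yes

Left side:
  V = kg·m²·s⁻³·A⁻¹.
  So V² = kg²·m⁴·s⁻⁶·A⁻².
  Gy = m²·s⁻².
  Combining: V²·Gy = (kg²·m⁴·s⁻⁶·A⁻²) · (m²·s⁻²) = kg²·m⁶·s⁻⁸·A⁻².
Right side:
  C = A·s = s·A (charge = current × time).
  So C⁻¹ = s⁻¹·A⁻¹.
  V = W/A (potential = power per current),
      = kg·m²·s⁻³·A⁻¹.
  So V² = kg²·m⁴·s⁻⁶·A⁻².
  J = N·m (work = force × distance),
      = kg·m²·s⁻².
  N = kg·m/s² = kg·m·s⁻² (force = mass × acceleration).
  So N⁻¹ = kg⁻¹·m⁻¹·s².
  Gy = J/kg (absorbed dose = energy per mass),
      = m²·s⁻².
  Combining: C⁻¹·V²·J·s·N⁻¹·A·Gy·m⁻¹ = (s⁻¹·A⁻¹) · (kg²·m⁴·s⁻⁶·A⁻²) · (kg·m²·s⁻²) · s · (kg⁻¹·m⁻¹·s²) · A · (m²·s⁻²) · m⁻¹ = kg²·m⁶·s⁻⁸·A⁻².
Both reduce to kg²·m⁶·s⁻⁸·A⁻².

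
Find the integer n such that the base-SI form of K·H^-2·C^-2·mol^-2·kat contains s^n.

1

H = kg·m²·s⁻²·A⁻².
So H⁻² = kg⁻²·m⁻⁴·s⁴·A⁴.
C = s·A.
So C⁻² = s⁻²·A⁻².
kat = s⁻¹·mol.
Combining: K·H⁻²·C⁻²·mol⁻²·kat = K · (kg⁻²·m⁻⁴·s⁴·A⁴) · (s⁻²·A⁻²) · mol⁻² · (s⁻¹·mol) = kg⁻²·m⁻⁴·s·A²·K·mol⁻¹.
The exponent of s is 1.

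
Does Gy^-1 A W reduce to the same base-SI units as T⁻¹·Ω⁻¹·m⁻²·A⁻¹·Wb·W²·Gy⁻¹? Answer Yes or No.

Left side:
  Gy = m²·s⁻².
  So Gy⁻¹ = m⁻²·s².
  W = kg·m²·s⁻³.
  Combining: Gy⁻¹·A·W = (m⁻²·s²) · A · (kg·m²·s⁻³) = kg·s⁻¹·A.
Right side:
  T = kg·s⁻²·A⁻¹.
  So T⁻¹ = kg⁻¹·s²·A.
  Ω = kg·m²·s⁻³·A⁻².
  So Ω⁻¹ = kg⁻¹·m⁻²·s³·A².
  Wb = kg·m²·s⁻²·A⁻¹.
  W = kg·m²·s⁻³.
  So W² = kg²·m⁴·s⁻⁶.
  Gy = m²·s⁻².
  So Gy⁻¹ = m⁻²·s².
  Combining: T⁻¹·Ω⁻¹·m⁻²·A⁻¹·Wb·W²·Gy⁻¹ = (kg⁻¹·s²·A) · (kg⁻¹·m⁻²·s³·A²) · m⁻² · A⁻¹ · (kg·m²·s⁻²·A⁻¹) · (kg²·m⁴·s⁻⁶) · (m⁻²·s²) = kg·s⁻¹·A.
Both reduce to kg·s⁻¹·A.

Yes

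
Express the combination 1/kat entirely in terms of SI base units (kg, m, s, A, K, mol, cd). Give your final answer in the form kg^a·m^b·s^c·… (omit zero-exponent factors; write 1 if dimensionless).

s·mol⁻¹

kat = s⁻¹·mol.
So kat⁻¹ = s·mol⁻¹.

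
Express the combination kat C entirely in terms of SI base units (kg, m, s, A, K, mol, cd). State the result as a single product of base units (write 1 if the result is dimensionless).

A·mol

kat = s⁻¹·mol.
C = s·A.
Combining: kat·C = (s⁻¹·mol) · (s·A) = A·mol.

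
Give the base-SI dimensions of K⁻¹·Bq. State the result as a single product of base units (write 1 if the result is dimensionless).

Bq = 1/s = s⁻¹ (activity is decays per second).
Combining: K⁻¹·Bq = K⁻¹ · s⁻¹ = s⁻¹·K⁻¹.

s⁻¹·K⁻¹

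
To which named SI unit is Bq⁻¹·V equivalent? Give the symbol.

Bq = 1/s = s⁻¹ (activity is decays per second).
So Bq⁻¹ = s.
V = W/A (potential = power per current),
    = kg·m²·s⁻³·A⁻¹.
Combining: Bq⁻¹·V = s · (kg·m²·s⁻³·A⁻¹) = kg·m²·s⁻²·A⁻¹.
kg·m²·s⁻²·A⁻¹ is the base-SI form of the weber.

Wb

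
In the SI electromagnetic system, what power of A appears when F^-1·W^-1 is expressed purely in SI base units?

-2

F = C/V (capacitance = charge per voltage),
    = A·s/(kg·m²·s⁻³·A⁻¹) (substituting C and V),
    = kg⁻¹·m⁻²·s⁴·A².
So F⁻¹ = kg·m²·s⁻⁴·A⁻².
W = J/s (power = energy per time),
    = kg·m²·s⁻³.
So W⁻¹ = kg⁻¹·m⁻²·s³.
Combining: F⁻¹·W⁻¹ = (kg·m²·s⁻⁴·A⁻²) · (kg⁻¹·m⁻²·s³) = s⁻¹·A⁻².
The exponent of A is -2.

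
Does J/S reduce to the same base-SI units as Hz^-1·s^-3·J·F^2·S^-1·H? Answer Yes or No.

Left side:
  J = kg·m²·s⁻².
  S = kg⁻¹·m⁻²·s³·A².
  So S⁻¹ = kg·m²·s⁻³·A⁻².
  Combining: J·S⁻¹ = (kg·m²·s⁻²) · (kg·m²·s⁻³·A⁻²) = kg²·m⁴·s⁻⁵·A⁻².
Right side:
  Hz = s⁻¹.
  So Hz⁻¹ = s.
  J = kg·m²·s⁻².
  F = kg⁻¹·m⁻²·s⁴·A².
  So F² = kg⁻²·m⁻⁴·s⁸·A⁴.
  S = kg⁻¹·m⁻²·s³·A².
  So S⁻¹ = kg·m²·s⁻³·A⁻².
  H = kg·m²·s⁻²·A⁻².
  Combining: Hz⁻¹·s⁻³·J·F²·S⁻¹·H = s · s⁻³ · (kg·m²·s⁻²) · (kg⁻²·m⁻⁴·s⁸·A⁴) · (kg·m²·s⁻³·A⁻²) · (kg·m²·s⁻²·A⁻²) = kg·m²·s⁻¹.
Left is kg²·m⁴·s⁻⁵·A⁻²; right is kg·m²·s⁻¹ — different.

No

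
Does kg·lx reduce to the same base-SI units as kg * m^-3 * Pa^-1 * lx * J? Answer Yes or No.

Yes

Left side:
  lx = lm/m² (illuminance = luminous flux per area),
      = m⁻²·cd.
  Combining: kg·lx = kg · (m⁻²·cd) = kg·m⁻²·cd.
Right side:
  Pa = kg·m⁻¹·s⁻².
  So Pa⁻¹ = kg⁻¹·m·s².
  lx = m⁻²·cd.
  J = kg·m²·s⁻².
  Combining: kg·m⁻³·Pa⁻¹·lx·J = kg · m⁻³ · (kg⁻¹·m·s²) · (m⁻²·cd) · (kg·m²·s⁻²) = kg·m⁻²·cd.
Both reduce to kg·m⁻²·cd.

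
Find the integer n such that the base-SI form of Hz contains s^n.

-1

Hz = s⁻¹.
The exponent of s is -1.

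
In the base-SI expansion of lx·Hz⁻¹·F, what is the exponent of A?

lx = m⁻²·cd.
Hz = s⁻¹.
So Hz⁻¹ = s.
F = kg⁻¹·m⁻²·s⁴·A².
Combining: lx·Hz⁻¹·F = (m⁻²·cd) · s · (kg⁻¹·m⁻²·s⁴·A²) = kg⁻¹·m⁻⁴·s⁵·A²·cd.
The exponent of A is 2.

2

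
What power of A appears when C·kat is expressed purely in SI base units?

1

C = A·s = s·A (charge = current × time).
kat = mol/s = s⁻¹·mol (catalytic activity).
Combining: C·kat = (s·A) · (s⁻¹·mol) = A·mol.
The exponent of A is 1.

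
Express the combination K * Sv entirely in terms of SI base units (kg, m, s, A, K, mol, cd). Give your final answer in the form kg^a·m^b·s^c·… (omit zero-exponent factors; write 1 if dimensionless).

m²·s⁻²·K

Sv = J/kg (equivalent dose = energy per mass),
    = m²·s⁻².
Combining: K·Sv = K · (m²·s⁻²) = m²·s⁻²·K.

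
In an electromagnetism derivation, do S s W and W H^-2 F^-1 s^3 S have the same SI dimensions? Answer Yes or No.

No

Left side:
  S = 1/Ω (conductance is reciprocal resistance),
      = kg⁻¹·m⁻²·s³·A².
  W = J/s (power = energy per time),
      = kg·m²·s⁻³.
  Combining: S·s·W = (kg⁻¹·m⁻²·s³·A²) · s · (kg·m²·s⁻³) = s·A².
Right side:
  W = J/s (power = energy per time),
      = kg·m²·s⁻³.
  H = Wb/A (inductance = flux per current),
      = kg·m²·s⁻²·A⁻².
  So H⁻² = kg⁻²·m⁻⁴·s⁴·A⁴.
  F = C/V (capacitance = charge per voltage),
      = A·s/(kg·m²·s⁻³·A⁻¹) (substituting C and V),
      = kg⁻¹·m⁻²·s⁴·A².
  So F⁻¹ = kg·m²·s⁻⁴·A⁻².
  S = 1/Ω (conductance is reciprocal resistance),
      = kg⁻¹·m⁻²·s³·A².
  Combining: W·H⁻²·F⁻¹·s³·S = (kg·m²·s⁻³) · (kg⁻²·m⁻⁴·s⁴·A⁴) · (kg·m²·s⁻⁴·A⁻²) · s³ · (kg⁻¹·m⁻²·s³·A²) = kg⁻¹·m⁻²·s³·A⁴.
Left is s·A²; right is kg⁻¹·m⁻²·s³·A⁴ — different.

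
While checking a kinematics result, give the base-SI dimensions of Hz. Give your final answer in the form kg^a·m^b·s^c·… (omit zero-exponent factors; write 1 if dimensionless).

s⁻¹

Hz = 1/s = s⁻¹ (frequency is cycles per second).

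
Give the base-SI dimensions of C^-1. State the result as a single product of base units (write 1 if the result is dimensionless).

C = s·A.
So C⁻¹ = s⁻¹·A⁻¹.

s⁻¹·A⁻¹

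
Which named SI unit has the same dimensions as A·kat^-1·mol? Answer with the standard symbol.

C

kat = mol/s = s⁻¹·mol (catalytic activity).
So kat⁻¹ = s·mol⁻¹.
Combining: A·kat⁻¹·mol = A · (s·mol⁻¹) · mol = s·A.
s·A is the base-SI form of the coulomb.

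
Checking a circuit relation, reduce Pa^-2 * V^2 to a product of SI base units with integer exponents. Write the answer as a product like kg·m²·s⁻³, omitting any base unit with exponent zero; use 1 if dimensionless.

m⁶·s⁻²·A⁻²

Pa = N/m² (pressure = force per area),
    = kg·m⁻¹·s⁻².
So Pa⁻² = kg⁻²·m²·s⁴.
V = W/A (potential = power per current),
    = kg·m²·s⁻³·A⁻¹.
So V² = kg²·m⁴·s⁻⁶·A⁻².
Combining: Pa⁻²·V² = (kg⁻²·m²·s⁴) · (kg²·m⁴·s⁻⁶·A⁻²) = m⁶·s⁻²·A⁻².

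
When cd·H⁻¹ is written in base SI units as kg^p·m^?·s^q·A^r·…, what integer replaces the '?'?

H = Wb/A (inductance = flux per current),
    = kg·m²·s⁻²·A⁻².
So H⁻¹ = kg⁻¹·m⁻²·s²·A².
Combining: cd·H⁻¹ = cd · (kg⁻¹·m⁻²·s²·A²) = kg⁻¹·m⁻²·s²·A²·cd.
The exponent of m is -2.

-2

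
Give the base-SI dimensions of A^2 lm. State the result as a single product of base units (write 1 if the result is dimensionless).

A²·cd

lm = cd·sr = cd (luminous flux; sr is dimensionless).
Combining: A²·lm = A² · cd = A²·cd.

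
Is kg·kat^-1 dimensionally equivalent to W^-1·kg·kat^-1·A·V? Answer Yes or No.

Left side:
  kat = mol/s = s⁻¹·mol (catalytic activity).
  So kat⁻¹ = s·mol⁻¹.
  Combining: kg·kat⁻¹ = kg · (s·mol⁻¹) = kg·s·mol⁻¹.
Right side:
  W = kg·m²·s⁻³.
  So W⁻¹ = kg⁻¹·m⁻²·s³.
  kat = s⁻¹·mol.
  So kat⁻¹ = s·mol⁻¹.
  V = kg·m²·s⁻³·A⁻¹.
  Combining: W⁻¹·kg·kat⁻¹·A·V = (kg⁻¹·m⁻²·s³) · kg · (s·mol⁻¹) · A · (kg·m²·s⁻³·A⁻¹) = kg·s·mol⁻¹.
Both reduce to kg·s·mol⁻¹.

Yes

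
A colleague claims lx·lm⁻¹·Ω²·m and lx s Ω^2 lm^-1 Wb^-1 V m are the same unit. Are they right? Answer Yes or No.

Yes

Left side:
  lx = lm/m² (illuminance = luminous flux per area),
      = m⁻²·cd.
  lm = cd·sr = cd (luminous flux; sr is dimensionless).
  So lm⁻¹ = cd⁻¹.
  Ω = V/A (resistance = voltage per current),
      = kg·m²·s⁻³·A⁻².
  So Ω² = kg²·m⁴·s⁻⁶·A⁻⁴.
  Combining: lx·lm⁻¹·Ω²·m = (m⁻²·cd) · cd⁻¹ · (kg²·m⁴·s⁻⁶·A⁻⁴) · m = kg²·m³·s⁻⁶·A⁻⁴.
Right side:
  lx = m⁻²·cd.
  Ω = kg·m²·s⁻³·A⁻².
  So Ω² = kg²·m⁴·s⁻⁶·A⁻⁴.
  lm = cd.
  So lm⁻¹ = cd⁻¹.
  Wb = kg·m²·s⁻²·A⁻¹.
  So Wb⁻¹ = kg⁻¹·m⁻²·s²·A.
  V = kg·m²·s⁻³·A⁻¹.
  Combining: lx·s·Ω²·lm⁻¹·Wb⁻¹·V·m = (m⁻²·cd) · s · (kg²·m⁴·s⁻⁶·A⁻⁴) · cd⁻¹ · (kg⁻¹·m⁻²·s²·A) · (kg·m²·s⁻³·A⁻¹) · m = kg²·m³·s⁻⁶·A⁻⁴.
Both reduce to kg²·m³·s⁻⁶·A⁻⁴.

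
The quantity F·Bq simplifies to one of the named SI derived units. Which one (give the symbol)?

S

F = C/V (capacitance = charge per voltage),
    = A·s/(kg·m²·s⁻³·A⁻¹) (substituting C and V),
    = kg⁻¹·m⁻²·s⁴·A².
Bq = 1/s = s⁻¹ (activity is decays per second).
Combining: F·Bq = (kg⁻¹·m⁻²·s⁴·A²) · s⁻¹ = kg⁻¹·m⁻²·s³·A².
kg⁻¹·m⁻²·s³·A² is the base-SI form of the siemens.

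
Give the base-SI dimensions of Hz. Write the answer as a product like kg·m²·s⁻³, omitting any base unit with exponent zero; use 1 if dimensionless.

s⁻¹

Hz = 1/s = s⁻¹ (frequency is cycles per second).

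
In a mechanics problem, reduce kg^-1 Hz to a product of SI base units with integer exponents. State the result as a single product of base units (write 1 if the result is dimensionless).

Hz = s⁻¹.
Combining: kg⁻¹·Hz = kg⁻¹ · s⁻¹ = kg⁻¹·s⁻¹.

kg⁻¹·s⁻¹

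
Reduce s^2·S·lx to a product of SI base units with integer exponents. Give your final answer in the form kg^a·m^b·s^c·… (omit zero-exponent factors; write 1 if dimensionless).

S = 1/Ω (conductance is reciprocal resistance),
    = kg⁻¹·m⁻²·s³·A².
lx = lm/m² (illuminance = luminous flux per area),
    = m⁻²·cd.
Combining: s²·S·lx = s² · (kg⁻¹·m⁻²·s³·A²) · (m⁻²·cd) = kg⁻¹·m⁻⁴·s⁵·A²·cd.

kg⁻¹·m⁻⁴·s⁵·A²·cd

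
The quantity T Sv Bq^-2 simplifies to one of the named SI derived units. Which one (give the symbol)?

T = Wb/m² (flux density = flux per area),
    = kg·s⁻²·A⁻¹.
Sv = J/kg (equivalent dose = energy per mass),
    = m²·s⁻².
Bq = 1/s = s⁻¹ (activity is decays per second).
So Bq⁻² = s².
Combining: T·Sv·Bq⁻² = (kg·s⁻²·A⁻¹) · (m²·s⁻²) · s² = kg·m²·s⁻²·A⁻¹.
kg·m²·s⁻²·A⁻¹ is the base-SI form of the weber.

Wb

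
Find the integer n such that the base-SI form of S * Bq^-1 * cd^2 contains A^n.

2

S = 1/Ω (conductance is reciprocal resistance),
    = kg⁻¹·m⁻²·s³·A².
Bq = 1/s = s⁻¹ (activity is decays per second).
So Bq⁻¹ = s.
Combining: S·Bq⁻¹·cd² = (kg⁻¹·m⁻²·s³·A²) · s · cd² = kg⁻¹·m⁻²·s⁴·A²·cd².
The exponent of A is 2.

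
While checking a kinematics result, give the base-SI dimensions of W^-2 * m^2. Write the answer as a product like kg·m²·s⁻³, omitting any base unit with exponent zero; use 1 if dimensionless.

kg⁻²·m⁻²·s⁶

W = J/s (power = energy per time),
    = kg·m²·s⁻³.
So W⁻² = kg⁻²·m⁻⁴·s⁶.
Combining: W⁻²·m² = (kg⁻²·m⁻⁴·s⁶) · m² = kg⁻²·m⁻²·s⁶.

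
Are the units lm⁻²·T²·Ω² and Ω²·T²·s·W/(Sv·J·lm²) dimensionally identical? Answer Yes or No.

No

Left side:
  lm = cd·sr = cd (luminous flux; sr is dimensionless).
  So lm⁻² = cd⁻².
  T = Wb/m² (flux density = flux per area),
      = kg·s⁻²·A⁻¹.
  So T² = kg²·s⁻⁴·A⁻².
  Ω = V/A (resistance = voltage per current),
      = kg·m²·s⁻³·A⁻².
  So Ω² = kg²·m⁴·s⁻⁶·A⁻⁴.
  Combining: lm⁻²·T²·Ω² = cd⁻² · (kg²·s⁻⁴·A⁻²) · (kg²·m⁴·s⁻⁶·A⁻⁴) = kg⁴·m⁴·s⁻¹⁰·A⁻⁶·cd⁻².
Right side:
  Ω = kg·m²·s⁻³·A⁻².
  So Ω² = kg²·m⁴·s⁻⁶·A⁻⁴.
  T = kg·s⁻²·A⁻¹.
  So T² = kg²·s⁻⁴·A⁻².
  Sv = m²·s⁻².
  So Sv⁻¹ = m⁻²·s².
  J = kg·m²·s⁻².
  So J⁻¹ = kg⁻¹·m⁻²·s².
  W = kg·m²·s⁻³.
  lm = cd.
  So lm⁻² = cd⁻².
  Combining: Ω²·T²·Sv⁻¹·J⁻¹·s·W·lm⁻² = (kg²·m⁴·s⁻⁶·A⁻⁴) · (kg²·s⁻⁴·A⁻²) · (m⁻²·s²) · (kg⁻¹·m⁻²·s²) · s · (kg·m²·s⁻³) · cd⁻² = kg⁴·m²·s⁻⁸·A⁻⁶·cd⁻².
Left is kg⁴·m⁴·s⁻¹⁰·A⁻⁶·cd⁻²; right is kg⁴·m²·s⁻⁸·A⁻⁶·cd⁻² — different.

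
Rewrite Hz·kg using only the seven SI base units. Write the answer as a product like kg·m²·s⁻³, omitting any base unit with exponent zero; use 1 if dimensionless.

Hz = 1/s = s⁻¹ (frequency is cycles per second).
Combining: Hz·kg = s⁻¹ · kg = kg·s⁻¹.

kg·s⁻¹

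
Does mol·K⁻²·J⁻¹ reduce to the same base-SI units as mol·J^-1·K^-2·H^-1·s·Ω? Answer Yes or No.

Left side:
  J = N·m (work = force × distance),
      = kg·m²·s⁻².
  So J⁻¹ = kg⁻¹·m⁻²·s².
  Combining: mol·K⁻²·J⁻¹ = mol · K⁻² · (kg⁻¹·m⁻²·s²) = kg⁻¹·m⁻²·s²·K⁻²·mol.
Right side:
  J = kg·m²·s⁻².
  So J⁻¹ = kg⁻¹·m⁻²·s².
  H = kg·m²·s⁻²·A⁻².
  So H⁻¹ = kg⁻¹·m⁻²·s²·A².
  Ω = kg·m²·s⁻³·A⁻².
  Combining: mol·J⁻¹·K⁻²·H⁻¹·s·Ω = mol · (kg⁻¹·m⁻²·s²) · K⁻² · (kg⁻¹·m⁻²·s²·A²) · s · (kg·m²·s⁻³·A⁻²) = kg⁻¹·m⁻²·s²·K⁻²·mol.
Both reduce to kg⁻¹·m⁻²·s²·K⁻²·mol.

Yes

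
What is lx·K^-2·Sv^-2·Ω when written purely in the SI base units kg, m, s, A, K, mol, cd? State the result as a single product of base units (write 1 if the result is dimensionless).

lx = m⁻²·cd.
Sv = m²·s⁻².
So Sv⁻² = m⁻⁴·s⁴.
Ω = kg·m²·s⁻³·A⁻².
Combining: lx·K⁻²·Sv⁻²·Ω = (m⁻²·cd) · K⁻² · (m⁻⁴·s⁴) · (kg·m²·s⁻³·A⁻²) = kg·m⁻⁴·s·A⁻²·K⁻²·cd.

kg·m⁻⁴·s·A⁻²·K⁻²·cd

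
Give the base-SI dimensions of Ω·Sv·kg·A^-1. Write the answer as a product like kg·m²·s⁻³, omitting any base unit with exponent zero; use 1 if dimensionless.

kg²·m⁴·s⁻⁵·A⁻³

Ω = kg·m²·s⁻³·A⁻².
Sv = m²·s⁻².
Combining: Ω·Sv·kg·A⁻¹ = (kg·m²·s⁻³·A⁻²) · (m²·s⁻²) · kg · A⁻¹ = kg²·m⁴·s⁻⁵·A⁻³.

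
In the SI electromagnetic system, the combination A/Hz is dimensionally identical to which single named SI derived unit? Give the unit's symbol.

C

Hz = s⁻¹.
So Hz⁻¹ = s.
Combining: A·Hz⁻¹ = A · s = s·A.
s·A is the base-SI form of the coulomb.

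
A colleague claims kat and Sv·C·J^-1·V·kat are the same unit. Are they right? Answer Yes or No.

Left side:
  kat = mol/s = s⁻¹·mol (catalytic activity).
Right side:
  Sv = J/kg (equivalent dose = energy per mass),
      = m²·s⁻².
  C = A·s = s·A (charge = current × time).
  J = N·m (work = force × distance),
      = kg·m²·s⁻².
  So J⁻¹ = kg⁻¹·m⁻²·s².
  V = W/A (potential = power per current),
      = kg·m²·s⁻³·A⁻¹.
  kat = mol/s = s⁻¹·mol (catalytic activity).
  Combining: Sv·C·J⁻¹·V·kat = (m²·s⁻²) · (s·A) · (kg⁻¹·m⁻²·s²) · (kg·m²·s⁻³·A⁻¹) · (s⁻¹·mol) = m²·s⁻³·mol.
Left is s⁻¹·mol; right is m²·s⁻³·mol — different.

No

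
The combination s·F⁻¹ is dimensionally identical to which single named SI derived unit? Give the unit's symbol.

Ω

F = kg⁻¹·m⁻²·s⁴·A².
So F⁻¹ = kg·m²·s⁻⁴·A⁻².
Combining: s·F⁻¹ = s · (kg·m²·s⁻⁴·A⁻²) = kg·m²·s⁻³·A⁻².
kg·m²·s⁻³·A⁻² is the base-SI form of the ohm.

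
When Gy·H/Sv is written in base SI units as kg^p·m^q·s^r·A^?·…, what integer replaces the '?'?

Gy = m²·s⁻².
Sv = m²·s⁻².
So Sv⁻¹ = m⁻²·s².
H = kg·m²·s⁻²·A⁻².
Combining: Gy·Sv⁻¹·H = (m²·s⁻²) · (m⁻²·s²) · (kg·m²·s⁻²·A⁻²) = kg·m²·s⁻²·A⁻².
The exponent of A is -2.

-2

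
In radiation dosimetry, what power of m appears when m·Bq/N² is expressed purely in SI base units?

N = kg·m/s² = kg·m·s⁻² (force = mass × acceleration).
So N⁻² = kg⁻²·m⁻²·s⁴.
Bq = 1/s = s⁻¹ (activity is decays per second).
Combining: N⁻²·m·Bq = (kg⁻²·m⁻²·s⁴) · m · s⁻¹ = kg⁻²·m⁻¹·s³.
The exponent of m is -1.

-1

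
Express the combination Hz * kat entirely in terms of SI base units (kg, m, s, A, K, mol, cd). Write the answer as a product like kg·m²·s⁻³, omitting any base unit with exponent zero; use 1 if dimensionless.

Hz = s⁻¹.
kat = s⁻¹·mol.
Combining: Hz·kat = s⁻¹ · (s⁻¹·mol) = s⁻²·mol.

s⁻²·mol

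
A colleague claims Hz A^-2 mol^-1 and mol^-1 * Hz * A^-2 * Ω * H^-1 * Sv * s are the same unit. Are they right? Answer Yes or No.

Left side:
  Hz = s⁻¹.
  Combining: Hz·A⁻²·mol⁻¹ = s⁻¹ · A⁻² · mol⁻¹ = s⁻¹·A⁻²·mol⁻¹.
Right side:
  Hz = 1/s = s⁻¹ (frequency is cycles per second).
  Ω = V/A (resistance = voltage per current),
      = kg·m²·s⁻³·A⁻².
  H = Wb/A (inductance = flux per current),
      = kg·m²·s⁻²·A⁻².
  So H⁻¹ = kg⁻¹·m⁻²·s²·A².
  Sv = J/kg (equivalent dose = energy per mass),
      = m²·s⁻².
  Combining: mol⁻¹·Hz·A⁻²·Ω·H⁻¹·Sv·s = mol⁻¹ · s⁻¹ · A⁻² · (kg·m²·s⁻³·A⁻²) · (kg⁻¹·m⁻²·s²·A²) · (m²·s⁻²) · s = m²·s⁻³·A⁻²·mol⁻¹.
Left is s⁻¹·A⁻²·mol⁻¹; right is m²·s⁻³·A⁻²·mol⁻¹ — different.

No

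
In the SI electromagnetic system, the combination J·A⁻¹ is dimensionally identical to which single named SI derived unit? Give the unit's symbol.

J = N·m (work = force × distance),
    = kg·m²·s⁻².
Combining: J·A⁻¹ = (kg·m²·s⁻²) · A⁻¹ = kg·m²·s⁻²·A⁻¹.
kg·m²·s⁻²·A⁻¹ is the base-SI form of the weber.

Wb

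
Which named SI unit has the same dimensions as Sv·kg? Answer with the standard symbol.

Sv = J/kg (equivalent dose = energy per mass),
    = m²·s⁻².
Combining: Sv·kg = (m²·s⁻²) · kg = kg·m²·s⁻².
kg·m²·s⁻² is the base-SI form of the joule.

J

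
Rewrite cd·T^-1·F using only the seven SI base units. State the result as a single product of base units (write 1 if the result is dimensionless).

T = Wb/m² (flux density = flux per area),
    = kg·s⁻²·A⁻¹.
So T⁻¹ = kg⁻¹·s²·A.
F = C/V (capacitance = charge per voltage),
    = A·s/(kg·m²·s⁻³·A⁻¹) (substituting C and V),
    = kg⁻¹·m⁻²·s⁴·A².
Combining: cd·T⁻¹·F = cd · (kg⁻¹·s²·A) · (kg⁻¹·m⁻²·s⁴·A²) = kg⁻²·m⁻²·s⁶·A³·cd.

kg⁻²·m⁻²·s⁶·A³·cd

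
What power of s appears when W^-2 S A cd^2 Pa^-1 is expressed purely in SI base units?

11

W = kg·m²·s⁻³.
So W⁻² = kg⁻²·m⁻⁴·s⁶.
S = kg⁻¹·m⁻²·s³·A².
Pa = kg·m⁻¹·s⁻².
So Pa⁻¹ = kg⁻¹·m·s².
Combining: W⁻²·S·A·cd²·Pa⁻¹ = (kg⁻²·m⁻⁴·s⁶) · (kg⁻¹·m⁻²·s³·A²) · A · cd² · (kg⁻¹·m·s²) = kg⁻⁴·m⁻⁵·s¹¹·A³·cd².
The exponent of s is 11.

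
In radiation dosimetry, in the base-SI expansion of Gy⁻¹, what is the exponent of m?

Gy = J/kg (absorbed dose = energy per mass),
    = m²·s⁻².
So Gy⁻¹ = m⁻²·s².
The exponent of m is -2.

-2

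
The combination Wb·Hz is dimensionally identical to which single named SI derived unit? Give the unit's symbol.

Wb = kg·m²·s⁻²·A⁻¹.
Hz = s⁻¹.
Combining: Wb·Hz = (kg·m²·s⁻²·A⁻¹) · s⁻¹ = kg·m²·s⁻³·A⁻¹.
kg·m²·s⁻³·A⁻¹ is the base-SI form of the volt.

V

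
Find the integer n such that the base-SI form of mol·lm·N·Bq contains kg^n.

1

lm = cd·sr = cd (luminous flux; sr is dimensionless).
N = kg·m/s² = kg·m·s⁻² (force = mass × acceleration).
Bq = 1/s = s⁻¹ (activity is decays per second).
Combining: mol·lm·N·Bq = mol · cd · (kg·m·s⁻²) · s⁻¹ = kg·m·s⁻³·mol·cd.
The exponent of kg is 1.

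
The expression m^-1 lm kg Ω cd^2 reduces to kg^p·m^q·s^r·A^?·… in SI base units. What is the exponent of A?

lm = cd.
Ω = kg·m²·s⁻³·A⁻².
Combining: m⁻¹·lm·kg·Ω·cd² = m⁻¹ · cd · kg · (kg·m²·s⁻³·A⁻²) · cd² = kg²·m·s⁻³·A⁻²·cd³.
The exponent of A is -2.

-2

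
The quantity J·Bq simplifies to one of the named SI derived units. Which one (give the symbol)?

W

J = N·m (work = force × distance),
    = kg·m²·s⁻².
Bq = 1/s = s⁻¹ (activity is decays per second).
Combining: J·Bq = (kg·m²·s⁻²) · s⁻¹ = kg·m²·s⁻³.
kg·m²·s⁻³ is the base-SI form of the watt.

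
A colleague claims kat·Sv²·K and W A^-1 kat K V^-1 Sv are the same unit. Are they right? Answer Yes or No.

Left side:
  kat = s⁻¹·mol.
  Sv = m²·s⁻².
  So Sv² = m⁴·s⁻⁴.
  Combining: kat·Sv²·K = (s⁻¹·mol) · (m⁴·s⁻⁴) · K = m⁴·s⁻⁵·K·mol.
Right side:
  W = J/s (power = energy per time),
      = kg·m²·s⁻³.
  kat = mol/s = s⁻¹·mol (catalytic activity).
  V = W/A (potential = power per current),
      = kg·m²·s⁻³·A⁻¹.
  So V⁻¹ = kg⁻¹·m⁻²·s³·A.
  Sv = J/kg (equivalent dose = energy per mass),
      = m²·s⁻².
  Combining: W·A⁻¹·kat·K·V⁻¹·Sv = (kg·m²·s⁻³) · A⁻¹ · (s⁻¹·mol) · K · (kg⁻¹·m⁻²·s³·A) · (m²·s⁻²) = m²·s⁻³·K·mol.
Left is m⁴·s⁻⁵·K·mol; right is m²·s⁻³·K·mol — different.

No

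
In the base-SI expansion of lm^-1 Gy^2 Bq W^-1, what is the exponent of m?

lm = cd·sr = cd (luminous flux; sr is dimensionless).
So lm⁻¹ = cd⁻¹.
Gy = J/kg (absorbed dose = energy per mass),
    = m²·s⁻².
So Gy² = m⁴·s⁻⁴.
Bq = 1/s = s⁻¹ (activity is decays per second).
W = J/s (power = energy per time),
    = kg·m²·s⁻³.
So W⁻¹ = kg⁻¹·m⁻²·s³.
Combining: lm⁻¹·Gy²·Bq·W⁻¹ = cd⁻¹ · (m⁴·s⁻⁴) · s⁻¹ · (kg⁻¹·m⁻²·s³) = kg⁻¹·m²·s⁻²·cd⁻¹.
The exponent of m is 2.

2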